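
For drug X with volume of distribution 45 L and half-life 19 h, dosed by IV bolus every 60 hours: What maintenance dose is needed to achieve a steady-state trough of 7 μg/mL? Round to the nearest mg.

2496 mg

τ/t½ = 60/19 ≈ 3.1579, so f = (1/2)^(60/19) ≈ 0.112042.
Cmin,ss = (D/Vd)·f/(1−f), so D = Cmin,ss·Vd·(1−f)/f.
D = 7 × 45 × (1−f)/f ≈ 7 × 45 × 7.92522 ≈ 2496.44 mg.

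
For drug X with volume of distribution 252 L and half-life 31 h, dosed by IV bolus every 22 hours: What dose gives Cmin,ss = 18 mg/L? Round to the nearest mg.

2882 mg

τ/t½ = 22/31 ≈ 0.70968, so f = (1/2)^(22/31) ≈ 0.611457.
Cmin,ss = (D/Vd)·f/(1−f), so D = Cmin,ss·Vd·(1−f)/f.
D = 18 × 252 × (1−f)/f ≈ 18 × 252 × 0.63544 ≈ 2882.36 mg.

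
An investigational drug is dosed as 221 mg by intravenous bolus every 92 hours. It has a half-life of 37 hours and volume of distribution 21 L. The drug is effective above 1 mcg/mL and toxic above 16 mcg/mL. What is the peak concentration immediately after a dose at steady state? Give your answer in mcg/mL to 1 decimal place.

k = ln2/t½ = ln2/37 ≈ 0.018734 h⁻¹; fraction remaining f = e^(−kτ) = e^(−0.018734×92) ≈ 0.1784.
At steady state, accumulation factor R = 1/(1 − e^(−kτ)) ≈ 1.2171.
Each bolus raises the concentration by D/Vd = 221/21 ≈ 10.524 mcg/mL.
Steady-state peak Cmax,ss = C₀·R ≈ 10.524 × 1.2171 ≈ 12.809 mcg/mL.
Peak 12.8 mcg/mL vs MTC 16 mcg/mL: below toxic threshold.

12.8 mcg/mL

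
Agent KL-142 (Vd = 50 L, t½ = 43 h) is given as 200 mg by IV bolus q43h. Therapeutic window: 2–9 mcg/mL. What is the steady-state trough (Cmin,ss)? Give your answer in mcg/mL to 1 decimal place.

4.0 mcg/mL

The dosing interval is 1 half-life, so f = 2^(−1) = 0.5.
At steady state, R = 1/(1 − 0.5) = 2/1.
Single-dose peak C₀ = D/Vd = 200/50 = 4 mcg/mL.
Steady-state peak Cmax,ss = C₀·R = 4 × 2/1 ≈ 8.000 mcg/mL.
Steady-state trough Cmin,ss = Cmax,ss·f ≈ 8.000 × 0.5 ≈ 4.000 mcg/mL.
Trough 4.0 mcg/mL vs MEC 2 mcg/mL: adequate.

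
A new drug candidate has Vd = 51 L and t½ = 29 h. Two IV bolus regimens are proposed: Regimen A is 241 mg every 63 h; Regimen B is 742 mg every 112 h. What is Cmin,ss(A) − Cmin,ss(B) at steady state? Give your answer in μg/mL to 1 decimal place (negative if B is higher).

Regimen A: f = (1/2)^(63/29) ≈ 0.2218; Cmin,ss = (241/51)·f/(1−f) ≈ 1.347 μg/mL.
Regimen B: f = (1/2)^(112/29) ≈ 0.0688; Cmin,ss = (742/51)·f/(1−f) ≈ 1.075 μg/mL.
Difference ≈ 1.347 − 1.075 ≈ 0.272 μg/mL.

0.3 μg/mL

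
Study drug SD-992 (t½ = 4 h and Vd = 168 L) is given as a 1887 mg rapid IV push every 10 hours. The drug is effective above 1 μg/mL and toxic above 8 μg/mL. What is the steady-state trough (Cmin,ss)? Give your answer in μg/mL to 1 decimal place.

2.4 μg/mL

τ/t½ = 10/4 ≈ 2.5, so fraction remaining f = (1/2)^(10/4) ≈ 0.1768.
Accumulation ratio R = 1/(1 − f) ≈ 1/0.8232 ≈ 1.2148.
Single-dose peak C₀ = D/Vd = 1887/168 ≈ 11.232 μg/mL.
Cmax,ss = C₀/(1 − f) ≈ 11.232/0.8232 ≈ 13.644 μg/mL.
One interval later, Cmin,ss = Cmax,ss·e^(−kτ) ≈ 13.644 × 0.1768 ≈ 2.412 μg/mL.
Trough 2.4 μg/mL vs MEC 1 μg/mL: adequate.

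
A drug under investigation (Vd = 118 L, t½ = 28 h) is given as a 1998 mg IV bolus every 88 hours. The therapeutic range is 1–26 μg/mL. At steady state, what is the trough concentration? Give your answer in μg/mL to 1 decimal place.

Over one 88-h interval, 88/28 ≈ 3.1429 half-lives elapse, leaving f ≈ 0.1132 of each dose.
Each bolus raises the concentration by D/Vd = 1998/118 ≈ 16.932 μg/mL.
Steady-state trough Cmin,ss = C₀·f/(1−f) ≈ 16.932 × 0.1132/0.8868 ≈ 2.161 μg/mL.
Trough 2.2 μg/mL vs MEC 1 μg/mL: adequate.

2.2 μg/mL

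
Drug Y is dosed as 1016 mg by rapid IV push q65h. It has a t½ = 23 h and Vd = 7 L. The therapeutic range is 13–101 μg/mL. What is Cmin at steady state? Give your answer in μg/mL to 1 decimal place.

23.8 μg/mL

Over one 65-h interval, 65/23 ≈ 2.8261 half-lives elapse, leaving f ≈ 0.1410 of each dose.
Accumulation ratio R = 1/(1 − f) ≈ 1/0.8590 ≈ 1.1641.
Single-dose peak C₀ = D/Vd = 1016/7 ≈ 145.143 μg/mL.
Steady-state peak Cmax,ss = C₀·R ≈ 145.143 × 1.1641 ≈ 168.961 μg/mL.
Steady-state trough Cmin,ss = Cmax,ss·f ≈ 168.961 × 0.1410 ≈ 23.824 μg/mL.
Trough 23.8 μg/mL vs MEC 13 μg/mL: adequate.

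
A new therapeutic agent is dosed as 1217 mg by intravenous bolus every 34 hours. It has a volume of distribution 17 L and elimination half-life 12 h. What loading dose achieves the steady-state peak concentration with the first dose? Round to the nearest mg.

1416 mg

f = (1/2)^(34/12) ≈ 0.140308; accumulation ratio R = 1/(1−f) ≈ 1.16321.
Loading dose to hit Cmax,ss on first dose: D_load = D_maint·R ≈ 1217 × 1.16321 ≈ 1415.63 mg.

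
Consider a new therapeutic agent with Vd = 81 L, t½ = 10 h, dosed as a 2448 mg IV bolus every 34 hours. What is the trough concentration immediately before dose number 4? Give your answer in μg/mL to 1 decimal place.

f = (1/2)^(τ/t½) = (1/2)^(34/10) ≈ 0.0947.
C₀ = D/Vd = 2448/81 ≈ 30.222 μg/mL.
Before the 4th dose, 3 doses have been given. Superposition: Cmin = C₀·(f + f² + … + f^3).
≈ 30.222 × (0.0947 + 0.0090 + 0.0008) ≈ 30.222 × 0.1045 ≈ 3.158 μg/mL.

3.2 μg/mL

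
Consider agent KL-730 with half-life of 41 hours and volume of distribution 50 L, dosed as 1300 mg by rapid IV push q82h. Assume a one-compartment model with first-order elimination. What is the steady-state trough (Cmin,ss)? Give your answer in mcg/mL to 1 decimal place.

8.7 mcg/mL

τ = 82 h = 2 half-lives, so f = (1/2)^2 = 0.25.
At steady state, R = 1/(1 − 0.25) = 4/3.
Single-dose peak C₀ = D/Vd = 1300/50 = 26 mcg/mL.
Steady-state peak Cmax,ss = C₀·R = 26 × 4/3 ≈ 34.667 mcg/mL.
Steady-state trough Cmin,ss = Cmax,ss·f ≈ 34.667 × 0.25 ≈ 8.667 mcg/mL.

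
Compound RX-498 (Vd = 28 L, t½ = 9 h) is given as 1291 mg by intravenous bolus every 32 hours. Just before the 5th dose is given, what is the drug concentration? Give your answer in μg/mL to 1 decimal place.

f = (1/2)^(τ/t½) = (1/2)^(32/9) ≈ 0.0850.
C₀ = D/Vd = 1291/28 ≈ 46.107 μg/mL.
Before the 5th dose, 4 doses have been given. Superposition: Cmin = C₀·(f + f² + … + f^4).
≈ 46.107 × (0.0850 + 0.0072 + 0.0006 + 0.0001) ≈ 46.107 × 0.0929 ≈ 4.283 μg/mL.

4.3 μg/mL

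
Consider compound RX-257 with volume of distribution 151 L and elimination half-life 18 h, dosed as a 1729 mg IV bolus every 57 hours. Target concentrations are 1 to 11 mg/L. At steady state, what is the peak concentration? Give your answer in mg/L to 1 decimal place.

τ/t½ = 57/18 ≈ 3.1667, so fraction remaining f = (1/2)^(57/18) ≈ 0.1114.
Accumulation ratio R = 1/(1 − f) ≈ 1/0.8886 ≈ 1.1254.
Each bolus raises the concentration by D/Vd = 1729/151 ≈ 11.450 mg/L.
Cmax,ss = C₀/(1 − f) ≈ 11.450/0.8886 ≈ 12.885 mg/L.
Peak 12.9 mg/L vs MTC 11 mg/L: exceeds toxic threshold.

12.9 mg/L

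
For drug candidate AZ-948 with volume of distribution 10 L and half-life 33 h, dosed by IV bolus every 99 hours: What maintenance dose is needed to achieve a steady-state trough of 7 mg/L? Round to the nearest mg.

τ/t½ = 99/33 ≈ 3, so f = (1/2)^(99/33) ≈ 0.125000.
Cmin,ss = (D/Vd)·f/(1−f), so D = Cmin,ss·Vd·(1−f)/f.
D = 7 × 10 × (1−f)/f ≈ 7 × 10 × 7.00000 ≈ 490.00 mg.

490 mg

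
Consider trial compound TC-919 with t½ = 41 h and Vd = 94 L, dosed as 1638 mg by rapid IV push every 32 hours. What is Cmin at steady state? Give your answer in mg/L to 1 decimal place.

24.3 mg/L

τ/t½ = 32/41 ≈ 0.78049, so fraction remaining f = (1/2)^(32/41) ≈ 0.5822.
At steady state, accumulation factor R = 1/(1 − e^(−kτ)) ≈ 2.3935.
Single-dose peak C₀ = D/Vd = 1638/94 ≈ 17.426 mg/L.
Cmax,ss = C₀/(1 − f) ≈ 17.426/0.4178 ≈ 41.709 mg/L.
One interval later, Cmin,ss = Cmax,ss·e^(−kτ) ≈ 41.709 × 0.5822 ≈ 24.283 mg/L.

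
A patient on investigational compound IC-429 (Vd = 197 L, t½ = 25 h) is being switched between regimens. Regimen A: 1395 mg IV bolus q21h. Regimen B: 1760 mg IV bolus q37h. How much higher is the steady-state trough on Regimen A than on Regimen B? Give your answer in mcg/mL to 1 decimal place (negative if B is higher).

4.0 mcg/mL

Regimen A: f = (1/2)^(21/25) ≈ 0.5586; Cmin,ss = (1395/197)·f/(1−f) ≈ 8.961 mcg/mL.
Regimen B: f = (1/2)^(37/25) ≈ 0.3585; Cmin,ss = (1760/197)·f/(1−f) ≈ 4.993 mcg/mL.
Difference ≈ 8.961 − 4.993 ≈ 3.968 mcg/mL.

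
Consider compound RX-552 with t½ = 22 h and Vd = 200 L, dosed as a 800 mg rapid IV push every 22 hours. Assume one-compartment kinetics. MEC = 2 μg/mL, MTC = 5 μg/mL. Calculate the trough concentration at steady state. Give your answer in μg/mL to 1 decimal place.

The dosing interval is 1 half-life, so f = 2^(−1) = 0.5.
Accumulation ratio R = 1/(1 − f) = 1/0.5 = 2/1.
Single-dose peak C₀ = D/Vd = 800/200 = 4 μg/mL.
Steady-state peak Cmax,ss = C₀·R = 4 × 2/1 ≈ 8.000 μg/mL.
Steady-state trough Cmin,ss = Cmax,ss·f ≈ 8.000 × 0.5 ≈ 4.000 μg/mL.
Trough 4.0 μg/mL vs MEC 2 μg/mL: adequate.

4.0 μg/mL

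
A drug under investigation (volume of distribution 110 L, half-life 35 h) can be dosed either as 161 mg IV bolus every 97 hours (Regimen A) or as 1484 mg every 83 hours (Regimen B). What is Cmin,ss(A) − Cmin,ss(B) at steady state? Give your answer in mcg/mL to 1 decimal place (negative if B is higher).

Regimen A: f = (1/2)^(97/35) ≈ 0.1465; Cmin,ss = (161/110)·f/(1−f) ≈ 0.251 mcg/mL.
Regimen B: f = (1/2)^(83/35) ≈ 0.1933; Cmin,ss = (1484/110)·f/(1−f) ≈ 3.233 mcg/mL.
Difference ≈ 0.251 − 3.233 ≈ -2.982 mcg/mL.

-3.0 mcg/mL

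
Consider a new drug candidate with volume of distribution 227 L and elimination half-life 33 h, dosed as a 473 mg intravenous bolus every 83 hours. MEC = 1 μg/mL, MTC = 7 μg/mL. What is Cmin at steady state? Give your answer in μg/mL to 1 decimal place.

Over one 83-h interval, 83/33 ≈ 2.5152 half-lives elapse, leaving f ≈ 0.1749 of each dose.
Each bolus raises the concentration by D/Vd = 473/227 ≈ 2.084 μg/mL.
Steady-state trough Cmin,ss = C₀·f/(1−f) ≈ 2.084 × 0.1749/0.8251 ≈ 0.442 μg/mL.
Trough 0.4 μg/mL vs MEC 1 μg/mL: subtherapeutic.

0.4 μg/mL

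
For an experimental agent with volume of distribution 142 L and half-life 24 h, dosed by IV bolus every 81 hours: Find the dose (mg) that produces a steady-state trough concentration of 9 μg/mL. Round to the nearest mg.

11981 mg

τ/t½ = 81/24 ≈ 3.375, so f = (1/2)^(81/24) ≈ 0.096388.
Cmin,ss = (D/Vd)·f/(1−f), so D = Cmin,ss·Vd·(1−f)/f.
D = 9 × 142 × (1−f)/f ≈ 9 × 142 × 9.37474 ≈ 11980.92 mg.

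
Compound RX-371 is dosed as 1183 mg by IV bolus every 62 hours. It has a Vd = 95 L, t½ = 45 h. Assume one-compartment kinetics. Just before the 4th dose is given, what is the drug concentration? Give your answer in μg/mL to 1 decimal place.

7.3 μg/mL

f = (1/2)^(τ/t½) = (1/2)^(62/45) ≈ 0.3848.
C₀ = D/Vd = 1183/95 ≈ 12.453 μg/mL.
Before the 4th dose, 3 doses have been given. Superposition: Cmin = C₀·(f + f² + … + f^3).
≈ 12.453 × (0.3848 + 0.1481 + 0.0570) ≈ 12.453 × 0.5899 ≈ 7.346 μg/mL.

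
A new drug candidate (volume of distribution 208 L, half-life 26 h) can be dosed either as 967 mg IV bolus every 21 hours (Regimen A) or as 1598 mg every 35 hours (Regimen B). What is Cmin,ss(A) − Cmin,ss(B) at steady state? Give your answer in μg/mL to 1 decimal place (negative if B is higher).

Regimen A: f = (1/2)^(21/26) ≈ 0.5713; Cmin,ss = (967/208)·f/(1−f) ≈ 6.195 μg/mL.
Regimen B: f = (1/2)^(35/26) ≈ 0.3933; Cmin,ss = (1598/208)·f/(1−f) ≈ 4.980 μg/mL.
Difference ≈ 6.195 − 4.980 ≈ 1.215 μg/mL.

1.2 μg/mL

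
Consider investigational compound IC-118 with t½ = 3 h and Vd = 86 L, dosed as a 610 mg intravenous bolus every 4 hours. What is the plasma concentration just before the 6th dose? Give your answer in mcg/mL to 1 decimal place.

4.6 mcg/mL

f = (1/2)^(τ/t½) = (1/2)^(4/3) ≈ 0.3969.
C₀ = D/Vd = 610/86 ≈ 7.093 mcg/mL.
Before the 6th dose, 5 doses have been given. Superposition: Cmin = C₀·(f + f² + … + f^5).
≈ 7.093 × (0.3969 + 0.1575 + 0.0625 + 0.0248 + 0.0098) ≈ 7.093 × 0.6515 ≈ 4.621 mcg/mL.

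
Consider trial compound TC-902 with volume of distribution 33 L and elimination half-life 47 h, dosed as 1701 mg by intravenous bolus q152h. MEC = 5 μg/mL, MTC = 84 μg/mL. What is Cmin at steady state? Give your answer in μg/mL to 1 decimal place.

Over one 152-h interval, 152/47 ≈ 3.234 half-lives elapse, leaving f ≈ 0.1063 of each dose.
Accumulation ratio R = 1/(1 − f) ≈ 1/0.8937 ≈ 1.1189.
Single-dose peak C₀ = D/Vd = 1701/33 ≈ 51.545 μg/mL.
Cmax,ss = C₀/(1 − f) ≈ 51.545/0.8937 ≈ 57.676 μg/mL.
One interval later, Cmin,ss = Cmax,ss·e^(−kτ) ≈ 57.676 × 0.1063 ≈ 6.131 μg/mL.
Trough 6.1 μg/mL vs MEC 5 μg/mL: adequate.

6.1 μg/mL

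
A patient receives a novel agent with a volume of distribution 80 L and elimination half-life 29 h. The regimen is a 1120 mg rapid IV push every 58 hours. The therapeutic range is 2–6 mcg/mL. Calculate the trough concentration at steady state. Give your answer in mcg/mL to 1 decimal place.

4.7 mcg/mL

The dosing interval is 2 half-lives, so f = 2^(−2) = 0.25.
Accumulation ratio R = 1/(1 − f) = 1/0.75 = 4/3.
Single-dose peak C₀ = D/Vd = 1120/80 = 14 mcg/mL.
Steady-state peak Cmax,ss = C₀·R = 14 × 4/3 ≈ 18.667 mcg/mL.
Steady-state trough Cmin,ss = Cmax,ss·f ≈ 18.667 × 0.25 ≈ 4.667 mcg/mL.
Trough 4.7 mcg/mL vs MEC 2 mcg/mL: adequate.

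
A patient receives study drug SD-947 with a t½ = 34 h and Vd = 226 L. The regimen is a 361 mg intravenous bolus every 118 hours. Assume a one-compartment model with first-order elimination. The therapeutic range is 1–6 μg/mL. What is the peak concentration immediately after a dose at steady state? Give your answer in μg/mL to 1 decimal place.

Over one 118-h interval, 118/34 ≈ 3.4706 half-lives elapse, leaving f ≈ 0.0902 of each dose.
At steady state, accumulation factor R = 1/(1 − e^(−kτ)) ≈ 1.0991.
Each bolus raises the concentration by D/Vd = 361/226 ≈ 1.597 μg/mL.
Steady-state peak Cmax,ss = C₀·R ≈ 1.597 × 1.0991 ≈ 1.755 μg/mL.
Peak 1.8 μg/mL vs MTC 6 μg/mL: below toxic threshold.

1.8 μg/mL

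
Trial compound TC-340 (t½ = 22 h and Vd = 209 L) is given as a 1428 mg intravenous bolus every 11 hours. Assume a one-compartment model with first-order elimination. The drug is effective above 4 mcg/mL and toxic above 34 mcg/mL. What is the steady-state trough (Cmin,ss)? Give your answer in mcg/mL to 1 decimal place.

16.5 mcg/mL

k = ln2/t½ = ln2/22 ≈ 0.031507 h⁻¹; fraction remaining f = e^(−kτ) = e^(−0.031507×11) ≈ 0.7071.
At steady state, accumulation factor R = 1/(1 − e^(−kτ)) ≈ 3.4141.
Single-dose peak C₀ = D/Vd = 1428/209 ≈ 6.833 mcg/mL.
Steady-state peak Cmax,ss = C₀·R ≈ 6.833 × 3.4141 ≈ 23.329 mcg/mL.
Steady-state trough Cmin,ss = Cmax,ss·f ≈ 23.329 × 0.7071 ≈ 16.496 mcg/mL.
Trough 16.5 mcg/mL vs MEC 4 mcg/mL: adequate.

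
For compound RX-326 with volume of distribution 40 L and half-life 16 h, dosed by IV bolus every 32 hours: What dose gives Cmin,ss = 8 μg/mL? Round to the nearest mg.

τ/t½ = 32/16 ≈ 2, so f = (1/2)^(32/16) ≈ 0.250000.
Cmin,ss = (D/Vd)·f/(1−f), so D = Cmin,ss·Vd·(1−f)/f.
D = 8 × 40 × (1−f)/f ≈ 8 × 40 × 3.00000 ≈ 960.00 mg.

960 mg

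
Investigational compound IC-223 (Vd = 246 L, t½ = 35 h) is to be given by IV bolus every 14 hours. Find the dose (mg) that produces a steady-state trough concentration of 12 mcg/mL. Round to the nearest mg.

943 mg

τ/t½ = 14/35 ≈ 0.4, so f = (1/2)^(14/35) ≈ 0.757858.
Cmin,ss = (D/Vd)·f/(1−f), so D = Cmin,ss·Vd·(1−f)/f.
D = 12 × 246 × (1−f)/f ≈ 12 × 246 × 0.31951 ≈ 943.19 mg.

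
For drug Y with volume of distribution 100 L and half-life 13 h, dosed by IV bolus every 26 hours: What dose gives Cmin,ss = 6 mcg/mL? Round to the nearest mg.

τ/t½ = 26/13 ≈ 2, so f = (1/2)^(26/13) ≈ 0.250000.
Cmin,ss = (D/Vd)·f/(1−f), so D = Cmin,ss·Vd·(1−f)/f.
D = 6 × 100 × (1−f)/f ≈ 6 × 100 × 3.00000 ≈ 1800.00 mg.

1800 mg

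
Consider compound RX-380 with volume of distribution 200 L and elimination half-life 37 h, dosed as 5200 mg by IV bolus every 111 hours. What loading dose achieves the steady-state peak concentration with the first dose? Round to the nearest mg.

f = (1/2)^(111/37) ≈ 0.125000; accumulation ratio R = 1/(1−f) ≈ 1.14286.
Loading dose to hit Cmax,ss on first dose: D_load = D_maint·R ≈ 5200 × 1.14286 ≈ 5942.87 mg.

5943 mg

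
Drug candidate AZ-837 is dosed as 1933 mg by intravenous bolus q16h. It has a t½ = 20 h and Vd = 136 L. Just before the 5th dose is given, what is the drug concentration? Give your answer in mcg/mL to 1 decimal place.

17.1 mcg/mL

f = (1/2)^(τ/t½) = (1/2)^(16/20) ≈ 0.5743.
C₀ = D/Vd = 1933/136 ≈ 14.213 mcg/mL.
Before the 5th dose, 4 doses have been given. Superposition: Cmin = C₀·(f + f² + … + f^4).
≈ 14.213 × (0.5743 + 0.3298 + 0.1894 + 0.1088) ≈ 14.213 × 1.2023 ≈ 17.088 mcg/mL.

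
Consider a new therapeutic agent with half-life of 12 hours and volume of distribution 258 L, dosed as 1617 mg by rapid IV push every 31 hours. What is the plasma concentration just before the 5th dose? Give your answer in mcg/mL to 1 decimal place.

f = (1/2)^(τ/t½) = (1/2)^(31/12) ≈ 0.1669.
C₀ = D/Vd = 1617/258 ≈ 6.267 mcg/mL.
Before the 5th dose, 4 doses have been given. Superposition: Cmin = C₀·(f + f² + … + f^4).
≈ 6.267 × (0.1669 + 0.0279 + 0.0046 + 0.0008) ≈ 6.267 × 0.2002 ≈ 1.255 mcg/mL.

1.3 mcg/mL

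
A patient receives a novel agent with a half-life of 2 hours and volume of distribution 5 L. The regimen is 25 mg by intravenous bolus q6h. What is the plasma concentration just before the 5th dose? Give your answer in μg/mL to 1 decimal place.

0.7 μg/mL

f = (1/2)^(τ/t½) = (1/2)^(6/2) ≈ 0.1250.
C₀ = D/Vd = 25/5 ≈ 5.000 μg/mL.
Before the 5th dose, 4 doses have been given. Superposition: Cmin = C₀·(f + f² + … + f^4).
≈ 5.000 × (0.1250 + 0.0156 + 0.0020 + 0.0002) ≈ 5.000 × 0.1428 ≈ 0.714 μg/mL.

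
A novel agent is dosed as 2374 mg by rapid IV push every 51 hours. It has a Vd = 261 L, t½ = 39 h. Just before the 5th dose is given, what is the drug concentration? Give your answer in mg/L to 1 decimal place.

f = (1/2)^(τ/t½) = (1/2)^(51/39) ≈ 0.4040.
C₀ = D/Vd = 2374/261 ≈ 9.096 mg/L.
Before the 5th dose, 4 doses have been given. Superposition: Cmin = C₀·(f + f² + … + f^4).
≈ 9.096 × (0.4040 + 0.1632 + 0.0659 + 0.0266) ≈ 9.096 × 0.6597 ≈ 6.001 mg/L.

6.0 mg/L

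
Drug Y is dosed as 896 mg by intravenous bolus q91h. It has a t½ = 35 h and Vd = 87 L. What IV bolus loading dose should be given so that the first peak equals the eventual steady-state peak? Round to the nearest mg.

f = (1/2)^(91/35) ≈ 0.164938; accumulation ratio R = 1/(1−f) ≈ 1.19752.
Loading dose to hit Cmax,ss on first dose: D_load = D_maint·R ≈ 896 × 1.19752 ≈ 1072.98 mg.

1073 mg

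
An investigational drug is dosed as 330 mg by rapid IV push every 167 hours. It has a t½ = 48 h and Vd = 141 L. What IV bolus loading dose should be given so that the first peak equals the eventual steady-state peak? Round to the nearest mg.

f = (1/2)^(167/48) ≈ 0.089674; accumulation ratio R = 1/(1−f) ≈ 1.09851.
Loading dose to hit Cmax,ss on first dose: D_load = D_maint·R ≈ 330 × 1.09851 ≈ 362.51 mg.

363 mg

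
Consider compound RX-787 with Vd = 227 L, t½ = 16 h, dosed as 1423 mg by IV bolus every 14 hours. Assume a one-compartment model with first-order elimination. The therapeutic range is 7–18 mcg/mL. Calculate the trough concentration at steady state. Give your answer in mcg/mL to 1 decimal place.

k = ln2/t½ = ln2/16 ≈ 0.043322 h⁻¹; fraction remaining f = e^(−kτ) = e^(−0.043322×14) ≈ 0.5453.
Each bolus raises the concentration by D/Vd = 1423/227 ≈ 6.269 mcg/mL.
Steady-state trough Cmin,ss = C₀·f/(1−f) ≈ 6.269 × 0.5453/0.4547 ≈ 7.518 mcg/mL.
Trough 7.5 mcg/mL vs MEC 7 mcg/mL: adequate.

7.5 mcg/mL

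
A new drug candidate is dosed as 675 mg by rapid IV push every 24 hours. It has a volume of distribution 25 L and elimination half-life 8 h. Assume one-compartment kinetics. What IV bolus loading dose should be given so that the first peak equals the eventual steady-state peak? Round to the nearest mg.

771 mg

f = (1/2)^(24/8) ≈ 0.125000; accumulation ratio R = 1/(1−f) ≈ 1.14286.
Loading dose to hit Cmax,ss on first dose: D_load = D_maint·R ≈ 675 × 1.14286 ≈ 771.43 mg.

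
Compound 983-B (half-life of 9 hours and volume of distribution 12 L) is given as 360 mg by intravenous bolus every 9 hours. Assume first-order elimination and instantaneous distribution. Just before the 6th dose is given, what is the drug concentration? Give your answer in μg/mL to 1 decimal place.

f = (1/2)^(τ/t½) = (1/2)^(9/9) ≈ 0.5000.
C₀ = D/Vd = 360/12 ≈ 30.000 μg/mL.
Before the 6th dose, 5 doses have been given. Superposition: Cmin = C₀·(f + f² + … + f^5).
≈ 30.000 × (0.5000 + 0.2500 + 0.1250 + 0.0625 + 0.0313) ≈ 30.000 × 0.9688 ≈ 29.064 μg/mL.

29.1 μg/mL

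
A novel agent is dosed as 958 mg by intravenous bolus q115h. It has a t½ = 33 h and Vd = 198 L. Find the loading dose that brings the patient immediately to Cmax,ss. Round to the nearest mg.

f = (1/2)^(115/33) ≈ 0.089322; accumulation ratio R = 1/(1−f) ≈ 1.09808.
Loading dose to hit Cmax,ss on first dose: D_load = D_maint·R ≈ 958 × 1.09808 ≈ 1051.96 mg.

1052 mg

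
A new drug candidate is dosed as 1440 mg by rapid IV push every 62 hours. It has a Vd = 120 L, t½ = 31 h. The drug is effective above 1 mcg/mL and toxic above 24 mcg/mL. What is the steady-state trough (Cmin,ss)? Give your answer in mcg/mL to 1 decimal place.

The dosing interval is 2 half-lives, so f = 2^(−2) = 0.25.
Accumulation ratio R = 1/(1 − f) = 1/0.75 = 4/3.
Single-dose peak C₀ = D/Vd = 1440/120 = 12 mcg/mL.
Steady-state peak Cmax,ss = C₀·R = 12 × 4/3 ≈ 16.000 mcg/mL.
Steady-state trough Cmin,ss = Cmax,ss·f ≈ 16.000 × 0.25 ≈ 4.000 mcg/mL.
Trough 4.0 mcg/mL vs MEC 1 mcg/mL: adequate.

4.0 mcg/mL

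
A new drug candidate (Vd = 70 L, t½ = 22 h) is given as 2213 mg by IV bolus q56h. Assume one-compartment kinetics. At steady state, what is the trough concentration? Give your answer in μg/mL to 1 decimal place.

6.5 μg/mL

τ/t½ = 56/22 ≈ 2.5455, so fraction remaining f = (1/2)^(56/22) ≈ 0.1713.
At steady state, accumulation factor R = 1/(1 − e^(−kτ)) ≈ 1.2067.
Single-dose peak C₀ = D/Vd = 2213/70 ≈ 31.614 μg/mL.
Steady-state peak Cmax,ss = C₀·R ≈ 31.614 × 1.2067 ≈ 38.149 μg/mL.
One interval later, Cmin,ss = Cmax,ss·e^(−kτ) ≈ 38.149 × 0.1713 ≈ 6.535 μg/mL.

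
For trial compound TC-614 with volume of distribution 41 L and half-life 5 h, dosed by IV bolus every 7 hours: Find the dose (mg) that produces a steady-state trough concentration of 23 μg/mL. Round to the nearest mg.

τ/t½ = 7/5 ≈ 1.4, so f = (1/2)^(7/5) ≈ 0.378929.
Cmin,ss = (D/Vd)·f/(1−f), so D = Cmin,ss·Vd·(1−f)/f.
D = 23 × 41 × (1−f)/f ≈ 23 × 41 × 1.63902 ≈ 1545.60 mg.

1546 mg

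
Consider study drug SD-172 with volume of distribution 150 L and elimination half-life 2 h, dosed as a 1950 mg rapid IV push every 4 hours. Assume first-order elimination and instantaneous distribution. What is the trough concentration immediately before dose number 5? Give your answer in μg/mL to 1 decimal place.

f = (1/2)^(τ/t½) = (1/2)^(4/2) ≈ 0.2500.
C₀ = D/Vd = 1950/150 ≈ 13.000 μg/mL.
Before the 5th dose, 4 doses have been given. Superposition: Cmin = C₀·(f + f² + … + f^4).
≈ 13.000 × (0.2500 + 0.0625 + 0.0156 + 0.0039) ≈ 13.000 × 0.3320 ≈ 4.316 μg/mL.

4.3 μg/mL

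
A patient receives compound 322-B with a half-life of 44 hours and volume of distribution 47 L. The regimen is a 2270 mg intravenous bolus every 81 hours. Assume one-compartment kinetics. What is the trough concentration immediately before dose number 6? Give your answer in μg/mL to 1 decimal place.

18.7 μg/mL

f = (1/2)^(τ/t½) = (1/2)^(81/44) ≈ 0.2791.
C₀ = D/Vd = 2270/47 ≈ 48.298 μg/mL.
Before the 6th dose, 5 doses have been given. Superposition: Cmin = C₀·(f + f² + … + f^5).
≈ 48.298 × (0.2791 + 0.0779 + 0.0217 + 0.0061 + 0.0017) ≈ 48.298 × 0.3865 ≈ 18.667 μg/mL.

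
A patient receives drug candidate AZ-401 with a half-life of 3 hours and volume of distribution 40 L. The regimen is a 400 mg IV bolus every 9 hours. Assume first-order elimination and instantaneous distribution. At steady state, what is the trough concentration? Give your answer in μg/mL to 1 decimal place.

τ = 9 h = 3 half-lives, so f = (1/2)^3 = 0.125.
Accumulation ratio R = 1/(1 − f) = 1/0.875 = 8/7.
Single-dose peak C₀ = D/Vd = 400/40 = 10 μg/mL.
Steady-state peak Cmax,ss = C₀·R = 10 × 8/7 ≈ 11.429 μg/mL.
Steady-state trough Cmin,ss = Cmax,ss·f ≈ 11.429 × 0.125 ≈ 1.429 μg/mL.

1.4 μg/mL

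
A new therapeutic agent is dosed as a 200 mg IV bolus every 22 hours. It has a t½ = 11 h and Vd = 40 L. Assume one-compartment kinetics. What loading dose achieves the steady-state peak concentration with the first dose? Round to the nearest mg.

267 mg

f = (1/2)^(22/11) ≈ 0.250000; accumulation ratio R = 1/(1−f) ≈ 1.33333.
Loading dose to hit Cmax,ss on first dose: D_load = D_maint·R ≈ 200 × 1.33333 ≈ 266.67 mg.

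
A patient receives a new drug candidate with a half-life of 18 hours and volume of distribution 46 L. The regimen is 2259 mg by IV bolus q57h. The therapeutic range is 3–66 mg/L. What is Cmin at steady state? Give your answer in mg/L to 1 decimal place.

Over one 57-h interval, 57/18 ≈ 3.1667 half-lives elapse, leaving f ≈ 0.1114 of each dose.
Each bolus raises the concentration by D/Vd = 2259/46 ≈ 49.109 mg/L.
Steady-state trough Cmin,ss = C₀·f/(1−f) ≈ 49.109 × 0.1114/0.8886 ≈ 6.157 mg/L.
Trough 6.2 mg/L vs MEC 3 mg/L: adequate.

6.2 mg/L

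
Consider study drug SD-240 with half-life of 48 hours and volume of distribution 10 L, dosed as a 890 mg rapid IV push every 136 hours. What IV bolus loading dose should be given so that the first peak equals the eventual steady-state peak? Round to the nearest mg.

f = (1/2)^(136/48) ≈ 0.140308; accumulation ratio R = 1/(1−f) ≈ 1.16321.
Loading dose to hit Cmax,ss on first dose: D_load = D_maint·R ≈ 890 × 1.16321 ≈ 1035.26 mg.

1035 mg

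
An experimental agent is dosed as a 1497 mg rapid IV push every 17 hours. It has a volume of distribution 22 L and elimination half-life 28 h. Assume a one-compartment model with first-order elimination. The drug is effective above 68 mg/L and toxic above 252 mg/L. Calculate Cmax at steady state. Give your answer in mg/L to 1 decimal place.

τ/t½ = 17/28 ≈ 0.60714, so fraction remaining f = (1/2)^(17/28) ≈ 0.6565.
Accumulation ratio R = 1/(1 − f) ≈ 1/0.3435 ≈ 2.9112.
Single-dose peak C₀ = D/Vd = 1497/22 ≈ 68.045 mg/L.
Steady-state peak Cmax,ss = C₀·R ≈ 68.045 × 2.9112 ≈ 198.093 mg/L.
Peak 198.1 mg/L vs MTC 252 mg/L: below toxic threshold.

198.1 mg/L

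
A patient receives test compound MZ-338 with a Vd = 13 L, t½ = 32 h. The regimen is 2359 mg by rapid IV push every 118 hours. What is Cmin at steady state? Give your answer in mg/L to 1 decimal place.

15.3 mg/L

k = ln2/t½ = ln2/32 ≈ 0.021661 h⁻¹; fraction remaining f = e^(−kτ) = e^(−0.021661×118) ≈ 0.0776.
Accumulation ratio R = 1/(1 − f) ≈ 1/0.9224 ≈ 1.0841.
Each bolus raises the concentration by D/Vd = 2359/13 ≈ 181.462 mg/L.
Cmax,ss = C₀/(1 − f) ≈ 181.462/0.9224 ≈ 196.728 mg/L.
Steady-state trough Cmin,ss = Cmax,ss·f ≈ 196.728 × 0.0776 ≈ 15.266 mg/L.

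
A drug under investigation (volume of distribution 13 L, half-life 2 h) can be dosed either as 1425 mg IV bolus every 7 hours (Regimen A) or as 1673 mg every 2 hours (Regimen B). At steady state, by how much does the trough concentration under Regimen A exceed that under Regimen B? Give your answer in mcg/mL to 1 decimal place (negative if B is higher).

Regimen A: f = (1/2)^(7/2) ≈ 0.0884; Cmin,ss = (1425/13)·f/(1−f) ≈ 10.630 mcg/mL.
Regimen B: f = (1/2)^(2/2) ≈ 0.5000; Cmin,ss = (1673/13)·f/(1−f) ≈ 128.692 mcg/mL.
Difference ≈ 10.630 − 128.692 ≈ -118.062 mcg/mL.

-118.1 mcg/mL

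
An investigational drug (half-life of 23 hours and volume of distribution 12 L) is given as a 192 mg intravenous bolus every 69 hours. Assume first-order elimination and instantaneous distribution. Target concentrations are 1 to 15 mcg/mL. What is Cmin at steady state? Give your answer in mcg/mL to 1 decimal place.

2.3 mcg/mL

τ = 69 h = 3 half-lives, so f = (1/2)^3 = 0.125.
Accumulation ratio R = 1/(1 − f) = 1/0.875 = 8/7.
Single-dose peak C₀ = D/Vd = 192/12 = 16 mcg/mL.
Steady-state peak Cmax,ss = C₀·R = 16 × 8/7 ≈ 18.286 mcg/mL.
Steady-state trough Cmin,ss = Cmax,ss·f ≈ 18.286 × 0.125 ≈ 2.286 mcg/mL.
Trough 2.3 mcg/mL vs MEC 1 mcg/mL: adequate.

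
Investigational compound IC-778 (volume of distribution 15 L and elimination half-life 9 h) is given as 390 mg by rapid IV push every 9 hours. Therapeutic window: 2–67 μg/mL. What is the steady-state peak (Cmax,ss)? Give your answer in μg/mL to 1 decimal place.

τ = 9 h = 1 half-life, so f = (1/2)^1 = 0.5.
At steady state, R = 1/(1 − 0.5) = 2/1.
Single-dose peak C₀ = D/Vd = 390/15 = 26 μg/mL.
Steady-state peak Cmax,ss = C₀·R = 26 × 2/1 ≈ 52.000 μg/mL.
Peak 52.0 μg/mL vs MTC 67 μg/mL: below toxic threshold.

52.0 μg/mL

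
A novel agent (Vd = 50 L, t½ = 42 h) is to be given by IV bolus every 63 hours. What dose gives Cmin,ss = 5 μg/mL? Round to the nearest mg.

457 mg

τ/t½ = 63/42 ≈ 1.5, so f = (1/2)^(63/42) ≈ 0.353553.
Cmin,ss = (D/Vd)·f/(1−f), so D = Cmin,ss·Vd·(1−f)/f.
D = 5 × 50 × (1−f)/f ≈ 5 × 50 × 1.82843 ≈ 457.11 mg.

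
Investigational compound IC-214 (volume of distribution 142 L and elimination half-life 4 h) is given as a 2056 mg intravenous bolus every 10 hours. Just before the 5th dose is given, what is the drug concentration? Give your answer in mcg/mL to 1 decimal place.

3.1 mcg/mL

f = (1/2)^(τ/t½) = (1/2)^(10/4) ≈ 0.1768.
C₀ = D/Vd = 2056/142 ≈ 14.479 mcg/mL.
Before the 5th dose, 4 doses have been given. Superposition: Cmin = C₀·(f + f² + … + f^4).
≈ 14.479 × (0.1768 + 0.0313 + 0.0055 + 0.0010) ≈ 14.479 × 0.2146 ≈ 3.107 mcg/mL.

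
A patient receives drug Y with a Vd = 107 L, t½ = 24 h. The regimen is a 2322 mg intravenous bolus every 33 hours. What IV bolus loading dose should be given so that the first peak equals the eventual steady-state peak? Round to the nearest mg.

3779 mg

f = (1/2)^(33/24) ≈ 0.385553; accumulation ratio R = 1/(1−f) ≈ 1.62748.
Loading dose to hit Cmax,ss on first dose: D_load = D_maint·R ≈ 2322 × 1.62748 ≈ 3779.01 mg.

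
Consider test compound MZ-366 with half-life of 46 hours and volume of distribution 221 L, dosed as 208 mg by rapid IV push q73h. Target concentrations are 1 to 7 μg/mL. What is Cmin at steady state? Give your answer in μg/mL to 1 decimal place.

0.5 μg/mL

τ/t½ = 73/46 ≈ 1.587, so fraction remaining f = (1/2)^(73/46) ≈ 0.3329.
Single-dose peak C₀ = D/Vd = 208/221 ≈ 0.941 μg/mL.
Steady-state trough Cmin,ss = C₀·f/(1−f) ≈ 0.941 × 0.3329/0.6671 ≈ 0.470 μg/mL.
Trough 0.5 μg/mL vs MEC 1 μg/mL: subtherapeutic.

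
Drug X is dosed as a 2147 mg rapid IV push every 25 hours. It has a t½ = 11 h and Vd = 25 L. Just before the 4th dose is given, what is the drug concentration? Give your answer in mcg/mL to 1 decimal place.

f = (1/2)^(τ/t½) = (1/2)^(25/11) ≈ 0.2069.
C₀ = D/Vd = 2147/25 ≈ 85.880 mcg/mL.
Before the 4th dose, 3 doses have been given. Superposition: Cmin = C₀·(f + f² + … + f^3).
≈ 85.880 × (0.2069 + 0.0428 + 0.0089) ≈ 85.880 × 0.2586 ≈ 22.209 mcg/mL.

22.2 mcg/mL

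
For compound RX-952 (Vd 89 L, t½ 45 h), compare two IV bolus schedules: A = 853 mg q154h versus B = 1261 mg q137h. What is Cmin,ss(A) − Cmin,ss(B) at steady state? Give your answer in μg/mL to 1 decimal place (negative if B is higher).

Regimen A: f = (1/2)^(154/45) ≈ 0.0933; Cmin,ss = (853/89)·f/(1−f) ≈ 0.986 μg/mL.
Regimen B: f = (1/2)^(137/45) ≈ 0.1212; Cmin,ss = (1261/89)·f/(1−f) ≈ 1.954 μg/mL.
Difference ≈ 0.986 − 1.954 ≈ -0.968 μg/mL.

-1.0 μg/mL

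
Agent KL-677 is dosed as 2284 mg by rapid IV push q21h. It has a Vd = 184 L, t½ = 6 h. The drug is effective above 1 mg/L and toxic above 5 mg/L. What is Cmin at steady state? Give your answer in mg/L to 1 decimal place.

1.2 mg/L

Over one 21-h interval, 21/6 ≈ 3.5 half-lives elapse, leaving f ≈ 0.0884 of each dose.
Each bolus raises the concentration by D/Vd = 2284/184 ≈ 12.413 mg/L.
Steady-state trough Cmin,ss = C₀·f/(1−f) ≈ 12.413 × 0.0884/0.9116 ≈ 1.204 mg/L.
Trough 1.2 mg/L vs MEC 1 mg/L: adequate.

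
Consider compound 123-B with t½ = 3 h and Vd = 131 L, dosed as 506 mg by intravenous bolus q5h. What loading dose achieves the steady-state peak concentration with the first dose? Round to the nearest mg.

f = (1/2)^(5/3) ≈ 0.314980; accumulation ratio R = 1/(1−f) ≈ 1.45981.
Loading dose to hit Cmax,ss on first dose: D_load = D_maint·R ≈ 506 × 1.45981 ≈ 738.66 mg.

739 mg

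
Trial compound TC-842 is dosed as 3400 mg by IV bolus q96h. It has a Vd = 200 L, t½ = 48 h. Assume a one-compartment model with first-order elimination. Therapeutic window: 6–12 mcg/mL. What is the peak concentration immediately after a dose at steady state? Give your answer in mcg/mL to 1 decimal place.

22.7 mcg/mL

The dosing interval is 2 half-lives, so f = 2^(−2) = 0.25.
Accumulation ratio R = 1/(1 − f) = 1/0.75 = 4/3.
Single-dose peak C₀ = D/Vd = 3400/200 = 17 mcg/mL.
Steady-state peak Cmax,ss = C₀·R = 17 × 4/3 ≈ 22.667 mcg/mL.
Peak 22.7 mcg/mL vs MTC 12 mcg/mL: exceeds toxic threshold.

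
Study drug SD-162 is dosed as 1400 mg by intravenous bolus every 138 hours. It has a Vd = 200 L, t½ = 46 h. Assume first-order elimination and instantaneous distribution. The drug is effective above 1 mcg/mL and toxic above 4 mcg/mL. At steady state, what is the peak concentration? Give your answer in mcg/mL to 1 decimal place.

8.0 mcg/mL

τ = 138 h = 3 half-lives, so f = (1/2)^3 = 0.125.
Accumulation ratio R = 1/(1 − f) = 1/0.875 = 8/7.
Single-dose peak C₀ = D/Vd = 1400/200 = 7 mcg/mL.
Steady-state peak Cmax,ss = C₀·R = 7 × 8/7 ≈ 8.000 mcg/mL.
Peak 8.0 mcg/mL vs MTC 4 mcg/mL: exceeds toxic threshold.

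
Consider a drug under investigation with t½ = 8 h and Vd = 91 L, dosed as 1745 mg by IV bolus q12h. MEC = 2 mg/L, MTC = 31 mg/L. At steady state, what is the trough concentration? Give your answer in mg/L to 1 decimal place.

τ/t½ = 12/8 ≈ 1.5, so fraction remaining f = (1/2)^(12/8) ≈ 0.3536.
At steady state, accumulation factor R = 1/(1 − e^(−kτ)) ≈ 1.5470.
Each bolus raises the concentration by D/Vd = 1745/91 ≈ 19.176 mg/L.
Cmax,ss = C₀/(1 − f) ≈ 19.176/0.6464 ≈ 29.666 mg/L.
One interval later, Cmin,ss = Cmax,ss·e^(−kτ) ≈ 29.666 × 0.3536 ≈ 10.490 mg/L.
Trough 10.5 mg/L vs MEC 2 mg/L: adequate.

10.5 mg/L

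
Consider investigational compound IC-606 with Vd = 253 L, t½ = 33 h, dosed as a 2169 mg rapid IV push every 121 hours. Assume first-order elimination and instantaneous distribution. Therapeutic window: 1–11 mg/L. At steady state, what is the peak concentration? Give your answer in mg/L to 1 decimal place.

k = ln2/t½ = ln2/33 ≈ 0.021004 h⁻¹; fraction remaining f = e^(−kτ) = e^(−0.021004×121) ≈ 0.0787.
Accumulation ratio R = 1/(1 − f) ≈ 1/0.9213 ≈ 1.0854.
Each bolus raises the concentration by D/Vd = 2169/253 ≈ 8.573 mg/L.
Steady-state peak Cmax,ss = C₀·R ≈ 8.573 × 1.0854 ≈ 9.305 mg/L.
Peak 9.3 mg/L vs MTC 11 mg/L: below toxic threshold.

9.3 mg/L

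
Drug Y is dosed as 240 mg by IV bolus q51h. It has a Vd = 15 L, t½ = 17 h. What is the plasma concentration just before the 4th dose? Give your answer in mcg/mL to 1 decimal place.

2.3 mcg/mL

f = (1/2)^(τ/t½) = (1/2)^(51/17) ≈ 0.1250.
C₀ = D/Vd = 240/15 ≈ 16.000 mcg/mL.
Before the 4th dose, 3 doses have been given. Superposition: Cmin = C₀·(f + f² + … + f^3).
≈ 16.000 × (0.1250 + 0.0156 + 0.0020) ≈ 16.000 × 0.1426 ≈ 2.282 mcg/mL.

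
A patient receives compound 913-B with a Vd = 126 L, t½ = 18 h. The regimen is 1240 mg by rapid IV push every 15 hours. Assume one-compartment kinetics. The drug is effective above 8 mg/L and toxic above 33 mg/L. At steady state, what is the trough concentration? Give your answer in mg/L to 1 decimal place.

Over one 15-h interval, 15/18 ≈ 0.83333 half-lives elapse, leaving f ≈ 0.5612 of each dose.
At steady state, accumulation factor R = 1/(1 − e^(−kτ)) ≈ 2.2789.
Single-dose peak C₀ = D/Vd = 1240/126 ≈ 9.841 mg/L.
Cmax,ss = C₀/(1 − f) ≈ 9.841/0.4388 ≈ 22.427 mg/L.
One interval later, Cmin,ss = Cmax,ss·e^(−kτ) ≈ 22.427 × 0.5612 ≈ 12.586 mg/L.
Trough 12.6 mg/L vs MEC 8 mg/L: adequate.

12.6 mg/L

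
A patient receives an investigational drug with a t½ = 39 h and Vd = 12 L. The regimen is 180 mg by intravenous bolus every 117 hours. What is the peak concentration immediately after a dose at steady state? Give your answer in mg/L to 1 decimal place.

17.1 mg/L

The dosing interval is 3 half-lives, so f = 2^(−3) = 0.125.
At steady state, R = 1/(1 − 0.125) = 8/7.
Single-dose peak C₀ = D/Vd = 180/12 = 15 mg/L.
Steady-state peak Cmax,ss = C₀·R = 15 × 8/7 ≈ 17.143 mg/L.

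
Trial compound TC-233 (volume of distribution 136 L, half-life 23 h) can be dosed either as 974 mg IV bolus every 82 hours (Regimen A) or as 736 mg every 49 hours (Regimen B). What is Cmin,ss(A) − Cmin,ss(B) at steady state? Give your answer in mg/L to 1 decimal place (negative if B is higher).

Regimen A: f = (1/2)^(82/23) ≈ 0.0845; Cmin,ss = (974/136)·f/(1−f) ≈ 0.661 mg/L.
Regimen B: f = (1/2)^(49/23) ≈ 0.2284; Cmin,ss = (736/136)·f/(1−f) ≈ 1.602 mg/L.
Difference ≈ 0.661 − 1.602 ≈ -0.941 mg/L.

-0.9 mg/L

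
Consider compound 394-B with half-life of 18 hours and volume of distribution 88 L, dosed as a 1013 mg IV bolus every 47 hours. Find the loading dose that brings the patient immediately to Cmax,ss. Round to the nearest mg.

f = (1/2)^(47/18) ≈ 0.163673; accumulation ratio R = 1/(1−f) ≈ 1.19570.
Loading dose to hit Cmax,ss on first dose: D_load = D_maint·R ≈ 1013 × 1.19570 ≈ 1211.24 mg.

1211 mg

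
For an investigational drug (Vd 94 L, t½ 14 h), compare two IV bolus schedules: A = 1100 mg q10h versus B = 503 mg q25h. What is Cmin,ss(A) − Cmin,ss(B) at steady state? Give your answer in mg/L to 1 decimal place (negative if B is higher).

16.1 mg/L

Regimen A: f = (1/2)^(10/14) ≈ 0.6095; Cmin,ss = (1100/94)·f/(1−f) ≈ 18.265 mg/L.
Regimen B: f = (1/2)^(25/14) ≈ 0.2900; Cmin,ss = (503/94)·f/(1−f) ≈ 2.186 mg/L.
Difference ≈ 18.265 − 2.186 ≈ 16.079 mg/L.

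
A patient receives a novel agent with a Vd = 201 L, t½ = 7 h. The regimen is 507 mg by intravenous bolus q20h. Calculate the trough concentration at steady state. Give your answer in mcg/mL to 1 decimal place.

k = ln2/t½ = ln2/7 ≈ 0.099021 h⁻¹; fraction remaining f = e^(−kτ) = e^(−0.099021×20) ≈ 0.1380.
Each bolus raises the concentration by D/Vd = 507/201 ≈ 2.522 mcg/mL.
Steady-state trough Cmin,ss = C₀·f/(1−f) ≈ 2.522 × 0.1380/0.8620 ≈ 0.404 mcg/mL.

0.4 mcg/mL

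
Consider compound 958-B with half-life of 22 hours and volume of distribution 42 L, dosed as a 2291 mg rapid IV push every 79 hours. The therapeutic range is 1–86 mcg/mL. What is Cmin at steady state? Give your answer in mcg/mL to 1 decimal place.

4.9 mcg/mL

τ/t½ = 79/22 ≈ 3.5909, so fraction remaining f = (1/2)^(79/22) ≈ 0.0830.
Accumulation ratio R = 1/(1 − f) ≈ 1/0.9170 ≈ 1.0905.
Each bolus raises the concentration by D/Vd = 2291/42 ≈ 54.548 mcg/mL.
Cmax,ss = C₀/(1 − f) ≈ 54.548/0.9170 ≈ 59.485 mcg/mL.
One interval later, Cmin,ss = Cmax,ss·e^(−kτ) ≈ 59.485 × 0.0830 ≈ 4.937 mcg/mL.
Trough 4.9 mcg/mL vs MEC 1 mcg/mL: adequate.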